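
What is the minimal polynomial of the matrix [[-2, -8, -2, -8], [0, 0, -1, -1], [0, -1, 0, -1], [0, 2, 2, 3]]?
The characteristic polynomial factors as (x - 1)^3(x + 2). The minimal polynomial is ∏(x - λ)^{k_λ} where k_λ is the size of the largest Jordan block at λ.

For λ = -2: rank(A + 2I) = 3, and the largest Jordan block has size 1 (the smallest k with rank((A + 2I)^k) = rank((A + 2I)^(k+1))).
For λ = 1: rank(A - I) = 2, and the largest Jordan block has size 2 (the smallest k with rank((A - I)^k) = rank((A - I)^(k+1))).

So m_A(x) = (x - 1)^2(x + 2).

m_A(x) = (x - 1)^2(x + 2)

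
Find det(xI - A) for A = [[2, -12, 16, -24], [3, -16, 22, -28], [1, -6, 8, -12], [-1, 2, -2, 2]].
χ_A(x) = x^2(x + 2)^2

xI - A = [[x - 2, 12, -16, 24], [-3, x + 16, -22, 28], [-1, 6, x - 8, 12], [1, -2, 2, x - 2]].

Expanding det(xI - A) along the first row:
det(xI - A) = + (x - 2)·det([[x + 16, -22, 28], [6, x - 8, 12], [-2, 2, x - 2]]) - (12)·det([[-3, -22, 28], [-1, x - 8, 12], [1, 2, x - 2]]) + (-16)·det([[-3, x + 16, 28], [-1, 6, 12], [1, -2, x - 2]]) - (24)·det([[-3, x + 16, -22], [-1, 6, x - 8], [1, -2, 2]]).

Evaluating gives χ_A(x) = x^4 + 4x^3 + 4x^2 = x^2(x + 2)^2.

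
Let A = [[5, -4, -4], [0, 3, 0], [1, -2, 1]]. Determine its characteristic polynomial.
xI - A = [[x - 5, 4, 4], [0, x - 3, 0], [-1, 2, x - 1]].

Expanding det(xI - A) along the first row:
det(xI - A) = + (x - 5)·det([[x - 3, 0], [2, x - 1]]) - (4)·det([[0, 0], [-1, x - 1]]) + (4)·det([[0, x - 3], [-1, 2]]).

Evaluating gives χ_A(x) = x^3 - 9x^2 + 27x - 27 = (x - 3)^3.

χ_A(x) = (x - 3)^3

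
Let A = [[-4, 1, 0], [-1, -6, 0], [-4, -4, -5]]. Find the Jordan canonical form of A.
J = [[-5, 1, 0], [0, -5, 0], [0, 0, -5]]

The characteristic polynomial is det(xI - A) = (x + 5)^3, so the eigenvalues are -5 (algebraic multiplicity 3).

For λ = -5: rank(A + 5I) = 1, rank((A + 5I)^2) = 0. The eigenspace has dimension 3 - 1 = 2, so there are 2 Jordan blocks; the rank sequence gives block sizes [2, 1].

Assembling the blocks gives the Jordan form J above.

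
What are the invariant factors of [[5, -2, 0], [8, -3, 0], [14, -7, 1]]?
The Jordan structure of A has elementary divisors (x - 1)^2, (x - 1). Arranging the block sizes at each eigenvalue in decreasing order and taking row products gives the invariant factors.

Invariant factors (smallest first, each dividing the next): x - 1, (x - 1)^2.

Check: the last factor (x - 1)^2 is the minimal polynomial, and the product (x - 1)^3 is the characteristic polynomial.

x - 1, (x - 1)^2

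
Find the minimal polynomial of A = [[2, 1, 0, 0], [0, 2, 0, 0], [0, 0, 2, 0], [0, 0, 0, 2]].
The characteristic polynomial factors as (x - 2)^4. The minimal polynomial is ∏(x - λ)^{k_λ} where k_λ is the size of the largest Jordan block at λ.

For λ = 2: rank(A - 2I) = 1, and the largest Jordan block has size 2 (the smallest k with rank((A - 2I)^k) = rank((A - 2I)^(k+1))).

So m_A(x) = (x - 2)^2.

m_A(x) = (x - 2)^2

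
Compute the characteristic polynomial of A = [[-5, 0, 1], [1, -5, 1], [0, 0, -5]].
χ_A(x) = (x + 5)^3

xI - A = [[x + 5, 0, -1], [-1, x + 5, -1], [0, 0, x + 5]].

Expanding det(xI - A) along the first row:
det(xI - A) = + (x + 5)·det([[x + 5, -1], [0, x + 5]]) - (0)·det([[-1, -1], [0, x + 5]]) + (-1)·det([[-1, x + 5], [0, 0]]).

Evaluating gives χ_A(x) = x^3 + 15x^2 + 75x + 125 = (x + 5)^3.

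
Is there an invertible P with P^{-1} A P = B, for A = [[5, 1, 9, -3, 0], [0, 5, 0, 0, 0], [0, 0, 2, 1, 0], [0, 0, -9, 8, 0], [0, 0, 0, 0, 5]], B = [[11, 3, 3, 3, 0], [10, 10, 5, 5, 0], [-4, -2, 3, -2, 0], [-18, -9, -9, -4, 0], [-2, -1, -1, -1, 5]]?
Both have characteristic polynomial (x - 5)^5 and minimal polynomial (x - 5)^2. But rank(A - 5I) = 2 for A while rank(B - 5I) = 1 for B, so the number of Jordan blocks at λ = 5 differs. A and B are not similar.

No.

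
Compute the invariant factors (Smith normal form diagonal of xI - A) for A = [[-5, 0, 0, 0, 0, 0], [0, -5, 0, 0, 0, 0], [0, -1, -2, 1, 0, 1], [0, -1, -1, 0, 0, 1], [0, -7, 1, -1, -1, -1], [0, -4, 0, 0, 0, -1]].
The Jordan structure of A has elementary divisors (x + 5), (x + 5), (x + 1)^2, (x + 1), (x + 1). Arranging the block sizes at each eigenvalue in decreasing order and taking row products gives the invariant factors.

Invariant factors (smallest first, each dividing the next): x + 1, (x + 1)(x + 5), (x + 1)^2(x + 5).

Check: the last factor (x + 1)^2(x + 5) is the minimal polynomial, and the product (x + 1)^4(x + 5)^2 is the characteristic polynomial.

x + 1, (x + 1)(x + 5), (x + 1)^2(x + 5)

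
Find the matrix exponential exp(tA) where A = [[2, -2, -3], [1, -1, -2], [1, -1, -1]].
e^{tA} = [[-t^2/2 + 2*t + 1, t*(t - 4)/2, t*(t - 6)/2], [t*(2 - t)/2, t^2/2 - t + 1, t*(t - 4)/2], [t, -t, 1 - t]]

A has Jordan form J = [[0, 1, 0], [0, 0, 1], [0, 0, 0]] with A = PJP^{-1}, so e^{tA} = P e^{tJ} P^{-1}.

For a Jordan block J_k(λ), e^{tJ_k(λ)} = e^{λt} · (I + tN + t^2 N^2/2! + ... + t^{k-1} N^{k-1}/(k-1)!) where N is the nilpotent superdiagonal part.

Assembling the blocks and conjugating back gives the entries of e^{tA} as shown above.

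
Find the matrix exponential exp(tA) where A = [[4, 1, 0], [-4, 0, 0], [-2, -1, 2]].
e^{tA} = [[(2*t + 1)*e^{2*t}, t*e^{2*t}, 0], [-4*t*e^{2*t}, (1 - 2*t)*e^{2*t}, 0], [-2*t*e^{2*t}, -t*e^{2*t}, e^{2*t}]]

A has Jordan form J = [[2, 1, 0], [0, 2, 0], [0, 0, 2]] with A = PJP^{-1}, so e^{tA} = P e^{tJ} P^{-1}.

For a Jordan block J_k(λ), e^{tJ_k(λ)} = e^{λt} · (I + tN + t^2 N^2/2! + ... + t^{k-1} N^{k-1}/(k-1)!) where N is the nilpotent superdiagonal part.

Assembling the blocks and conjugating back gives the entries of e^{tA} as shown above.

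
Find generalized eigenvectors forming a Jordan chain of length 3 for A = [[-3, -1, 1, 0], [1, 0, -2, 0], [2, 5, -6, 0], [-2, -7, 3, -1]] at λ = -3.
We seek v_1 ∈ ker((A + 3I)^3) \ ker((A + 3I)^2), then set v_{i+1} = (A + 3I) v_i.

One such chain is v_1 = [[-2, 3, 3, 4]]^T, v_2 = [[0, 1, 2, 0]]^T, v_3 = [[1, -1, -1, -1]]^T. Check: (A + 3I) v_3 = [[0, 0, 0, 0]]^T = 0.

v_1 = [[-2, 3, 3, 4]]^T, v_2 = [[0, 1, 2, 0]]^T, v_3 = [[1, -1, -1, -1]]^T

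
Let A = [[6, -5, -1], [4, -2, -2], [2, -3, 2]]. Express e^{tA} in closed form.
A has Jordan form J = [[2, 1, 0], [0, 2, 1], [0, 0, 2]] with A = PJP^{-1}, so e^{tA} = P e^{tJ} P^{-1}.

For a Jordan block J_k(λ), e^{tJ_k(λ)} = e^{λt} · (I + tN + t^2 N^2/2! + ... + t^{k-1} N^{k-1}/(k-1)!) where N is the nilpotent superdiagonal part.

Assembling the blocks and conjugating back gives the entries of e^{tA} as shown above.

e^{tA} = [[(-3*t^2 + 4*t + 1)*e^{2*t}, t*(3*t - 10)*e^{2*t}/2, t*(3*t - 1)*e^{2*t}], [2*t*(2 - t)*e^{2*t}, (t^2 - 4*t + 1)*e^{2*t}, 2*t*(t - 1)*e^{2*t}], [2*t*(1 - t)*e^{2*t}, t*(t - 3)*e^{2*t}, (2*t^2 + 1)*e^{2*t}]]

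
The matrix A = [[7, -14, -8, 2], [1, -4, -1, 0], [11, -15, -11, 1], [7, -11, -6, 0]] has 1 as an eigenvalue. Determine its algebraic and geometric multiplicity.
algebraic multiplicity 1, geometric multiplicity 1

The characteristic polynomial is (x - 1)(x + 3)^3, so the factor x - 1 appears with exponent 1: the algebraic multiplicity is 1.

rank(A - I) = 3, so the eigenspace has dimension 4 - 3 = 1: the geometric multiplicity is 1.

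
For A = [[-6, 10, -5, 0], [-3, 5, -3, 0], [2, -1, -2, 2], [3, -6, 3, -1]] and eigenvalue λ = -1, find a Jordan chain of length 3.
v_1 = [[2, 1, 0, -1]]^T, v_2 = [[0, 0, 1, 0]]^T, v_3 = [[-5, -3, -1, 3]]^T

We seek v_1 ∈ ker((A + I)^3) \ ker((A + I)^2), then set v_{i+1} = (A + I) v_i.

One such chain is v_1 = [[2, 1, 0, -1]]^T, v_2 = [[0, 0, 1, 0]]^T, v_3 = [[-5, -3, -1, 3]]^T. Check: (A + I) v_3 = [[0, 0, 0, 0]]^T = 0.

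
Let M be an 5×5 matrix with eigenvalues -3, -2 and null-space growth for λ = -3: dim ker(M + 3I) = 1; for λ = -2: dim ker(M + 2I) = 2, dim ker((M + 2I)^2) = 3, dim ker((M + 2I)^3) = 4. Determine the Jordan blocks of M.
λ = -3: successive nullity increments [1] count blocks of size ≥ k; block sizes are [1].
λ = -2: successive nullity increments [2, 1, 1] count blocks of size ≥ k; block sizes are [3, 1].

Jordan blocks: (-3, 1), (-2, 3), (-2, 1)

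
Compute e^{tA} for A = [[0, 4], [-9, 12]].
e^{tA} = [[(1 - 6*t)*e^{6*t}, 4*t*e^{6*t}], [-9*t*e^{6*t}, (6*t + 1)*e^{6*t}]]

A has Jordan form J = [[6, 1], [0, 6]] with A = PJP^{-1}, so e^{tA} = P e^{tJ} P^{-1}.

For a Jordan block J_k(λ), e^{tJ_k(λ)} = e^{λt} · (I + tN + t^2 N^2/2! + ... + t^{k-1} N^{k-1}/(k-1)!) where N is the nilpotent superdiagonal part.

Assembling the blocks and conjugating back gives the entries of e^{tA} as shown above.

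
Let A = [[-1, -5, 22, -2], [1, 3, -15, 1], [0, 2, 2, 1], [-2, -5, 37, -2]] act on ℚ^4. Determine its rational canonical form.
The invariant factors of A (the non-unit diagonal entries of the Smith normal form of xI - A over ℚ[x]) are (x - 3)(x - 1)^2(x + 3), each dividing the next. The characteristic polynomial is their product, (x - 3)(x - 1)^2(x + 3).

The rational canonical form is the block-diagonal matrix of companion matrices C(f_i):
R = [[0, 0, 0, 9], [1, 0, 0, -18], [0, 1, 0, 8], [0, 0, 1, 2]].

R = [[0, 0, 0, 9], [1, 0, 0, -18], [0, 1, 0, 8], [0, 0, 1, 2]]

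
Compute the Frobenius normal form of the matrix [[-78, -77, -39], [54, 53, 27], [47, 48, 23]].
R = [[0, 0, -12], [1, 0, 14], [0, 1, -2]]

The invariant factors of A (the non-unit diagonal entries of the Smith normal form of xI - A over ℚ[x]) are (x - 2)(x^2 + 4x - 6), each dividing the next. The characteristic polynomial is their product, (x - 2)(x^2 + 4x - 6).

The rational canonical form is the block-diagonal matrix of companion matrices C(f_i):
R = [[0, 0, -12], [1, 0, 14], [0, 1, -2]].

Note the characteristic polynomial does not split into linear factors over ℚ, so A has no Jordan form over ℚ; the rational canonical form exists over any field.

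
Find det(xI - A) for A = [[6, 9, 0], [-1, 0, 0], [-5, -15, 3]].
xI - A = [[x - 6, -9, 0], [1, x, 0], [5, 15, x - 3]].

Expanding det(xI - A) along the first row:
det(xI - A) = + (x - 6)·det([[x, 0], [15, x - 3]]) - (-9)·det([[1, 0], [5, x - 3]]) + (0)·det([[1, x], [5, 15]]).

Evaluating gives χ_A(x) = x^3 - 9x^2 + 27x - 27 = (x - 3)^3.

χ_A(x) = (x - 3)^3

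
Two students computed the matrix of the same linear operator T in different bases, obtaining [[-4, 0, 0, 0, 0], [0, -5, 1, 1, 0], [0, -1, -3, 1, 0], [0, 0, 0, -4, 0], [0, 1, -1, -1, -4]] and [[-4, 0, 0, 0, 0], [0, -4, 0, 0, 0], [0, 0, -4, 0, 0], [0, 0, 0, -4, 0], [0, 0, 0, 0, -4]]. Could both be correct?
No.

Both have characteristic polynomial (x + 4)^5, but the minimal polynomial of A is (x + 4)^2 while the minimal polynomial of B is x + 4. The minimal polynomial is a similarity invariant, so A and B are not similar.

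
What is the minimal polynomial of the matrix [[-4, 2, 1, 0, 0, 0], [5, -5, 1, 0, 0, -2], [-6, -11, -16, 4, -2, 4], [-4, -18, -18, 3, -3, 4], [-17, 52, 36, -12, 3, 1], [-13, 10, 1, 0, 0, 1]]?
m_A(x) = (x + 3)^3

The characteristic polynomial factors as (x + 3)^6. The minimal polynomial is ∏(x - λ)^{k_λ} where k_λ is the size of the largest Jordan block at λ.

For λ = -3: rank(A + 3I) = 4, and the largest Jordan block has size 3 (the smallest k with rank((A + 3I)^k) = rank((A + 3I)^(k+1))).

So m_A(x) = (x + 3)^3.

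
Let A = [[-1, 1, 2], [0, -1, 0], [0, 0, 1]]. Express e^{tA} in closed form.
A has Jordan form J = [[-1, 1, 0], [0, -1, 0], [0, 0, 1]] with A = PJP^{-1}, so e^{tA} = P e^{tJ} P^{-1}.

For a Jordan block J_k(λ), e^{tJ_k(λ)} = e^{λt} · (I + tN + t^2 N^2/2! + ... + t^{k-1} N^{k-1}/(k-1)!) where N is the nilpotent superdiagonal part.

Assembling the blocks and conjugating back gives the entries of e^{tA} as shown above.

e^{tA} = [[e^{-t}, t*e^{-t}, 2*sinh(t)], [0, e^{-t}, 0], [0, 0, e^{t}]]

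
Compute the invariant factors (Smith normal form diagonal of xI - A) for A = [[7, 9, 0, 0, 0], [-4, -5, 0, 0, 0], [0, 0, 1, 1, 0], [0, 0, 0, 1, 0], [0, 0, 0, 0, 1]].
x - 1, (x - 1)^2, (x - 1)^2

The Jordan structure of A has elementary divisors (x - 1)^2, (x - 1)^2, (x - 1). Arranging the block sizes at each eigenvalue in decreasing order and taking row products gives the invariant factors.

Invariant factors (smallest first, each dividing the next): x - 1, (x - 1)^2, (x - 1)^2.

Check: the last factor (x - 1)^2 is the minimal polynomial, and the product (x - 1)^5 is the characteristic polynomial.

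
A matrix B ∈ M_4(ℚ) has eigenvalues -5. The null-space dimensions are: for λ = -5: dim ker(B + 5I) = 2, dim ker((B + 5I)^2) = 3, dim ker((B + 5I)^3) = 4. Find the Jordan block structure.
Jordan blocks: (-5, 3), (-5, 1)

λ = -5: successive nullity increments [2, 1, 1] count blocks of size ≥ k; block sizes are [3, 1].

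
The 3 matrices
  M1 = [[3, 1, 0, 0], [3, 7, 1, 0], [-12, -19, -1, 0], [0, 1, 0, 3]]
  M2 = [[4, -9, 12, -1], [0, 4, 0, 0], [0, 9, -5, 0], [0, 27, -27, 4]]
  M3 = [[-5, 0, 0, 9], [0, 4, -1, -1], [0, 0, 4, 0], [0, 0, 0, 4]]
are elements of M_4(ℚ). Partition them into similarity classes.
2 classes: {M1}, {M2, M3}

Characteristic polynomials: χ_{M1} = (x - 3)^4, χ_{M2} = (x - 4)^3(x + 5), χ_{M3} = (x - 4)^3(x + 5).

{M1}: invariant factors x - 3, (x - 3)^3.

{M2, M3}: invariant factors x - 4, (x - 4)^2(x + 5).

Matrices are similar if and only if their invariant-factor lists agree; the partition into similarity classes is {M1}, {M2, M3}.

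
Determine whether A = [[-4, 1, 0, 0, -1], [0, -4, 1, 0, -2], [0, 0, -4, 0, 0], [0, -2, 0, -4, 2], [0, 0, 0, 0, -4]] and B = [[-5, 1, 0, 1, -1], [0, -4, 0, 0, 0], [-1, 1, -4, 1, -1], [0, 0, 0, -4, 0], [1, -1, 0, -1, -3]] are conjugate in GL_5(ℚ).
No.

Both have characteristic polynomial (x + 4)^5, but the minimal polynomial of A is (x + 4)^3 while the minimal polynomial of B is (x + 4)^2. The minimal polynomial is a similarity invariant, so A and B are not similar.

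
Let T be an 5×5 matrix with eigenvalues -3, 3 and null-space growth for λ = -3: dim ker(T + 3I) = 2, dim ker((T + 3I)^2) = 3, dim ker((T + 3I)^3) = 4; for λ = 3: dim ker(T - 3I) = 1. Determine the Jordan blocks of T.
λ = -3: successive nullity increments [2, 1, 1] count blocks of size ≥ k; block sizes are [3, 1].
λ = 3: successive nullity increments [1] count blocks of size ≥ k; block sizes are [1].

Jordan blocks: (-3, 3), (-3, 1), (3, 1)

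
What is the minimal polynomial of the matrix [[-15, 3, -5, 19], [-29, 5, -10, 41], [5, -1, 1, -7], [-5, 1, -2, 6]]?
m_A(x) = x(x + 1)^3

The characteristic polynomial factors as x(x + 1)^3. The minimal polynomial is ∏(x - λ)^{k_λ} where k_λ is the size of the largest Jordan block at λ.

For λ = -1: rank(A + I) = 3, and the largest Jordan block has size 3 (the smallest k with rank((A + I)^k) = rank((A + I)^(k+1))).
For λ = 0: rank(A) = 3, and the largest Jordan block has size 1 (the smallest k with rank(A^k) = rank(A^(k+1))).

So m_A(x) = x(x + 1)^3.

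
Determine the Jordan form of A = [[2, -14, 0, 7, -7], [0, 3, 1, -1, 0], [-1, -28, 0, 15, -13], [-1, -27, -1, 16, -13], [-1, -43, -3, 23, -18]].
The characteristic polynomial is det(xI - A) = (x - 2)^4(x + 5), so the eigenvalues are -5 (algebraic multiplicity 1), 2 (algebraic multiplicity 4).

For λ = -5: algebraic multiplicity 1 gives one 1×1 block.

For λ = 2: rank(A - 2I) = 3, rank((A - 2I)^2) = 1. The eigenspace has dimension 5 - 3 = 2, so there are 2 Jordan blocks; the rank sequence gives block sizes [2, 2].

Assembling the blocks gives the Jordan form J above.

J = [[-5, 0, 0, 0, 0], [0, 2, 1, 0, 0], [0, 0, 2, 0, 0], [0, 0, 0, 2, 1], [0, 0, 0, 0, 2]]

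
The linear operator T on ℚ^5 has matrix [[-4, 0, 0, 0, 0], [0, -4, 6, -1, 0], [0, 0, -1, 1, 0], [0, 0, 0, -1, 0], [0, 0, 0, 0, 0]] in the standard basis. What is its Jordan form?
J = [[-4, 0, 0, 0, 0], [0, -4, 0, 0, 0], [0, 0, -1, 1, 0], [0, 0, 0, -1, 0], [0, 0, 0, 0, 0]]

The characteristic polynomial is det(xI - A) = x(x + 1)^2(x + 4)^2, so the eigenvalues are -4 (algebraic multiplicity 2), -1 (algebraic multiplicity 2), 0 (algebraic multiplicity 1).

For λ = -4: rank(A + 4I) = 3. The eigenspace has dimension 5 - 3 = 2, so there are 2 Jordan blocks; the rank sequence gives block sizes [1, 1].

For λ = -1: rank(A + I) = 4, rank((A + I)^2) = 3. The eigenspace has dimension 5 - 4 = 1, so there is 1 Jordan block; the rank sequence gives block sizes [2].

For λ = 0: algebraic multiplicity 1 gives one 1×1 block.

Assembling the blocks gives the Jordan form J above.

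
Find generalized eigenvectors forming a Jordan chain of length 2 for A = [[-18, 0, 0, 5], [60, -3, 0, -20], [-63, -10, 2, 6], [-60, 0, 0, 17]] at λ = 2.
v_1 = [[1, -4, 4, 4]]^T, v_2 = [[0, 0, 1, 0]]^T

We seek v_1 ∈ ker((A - 2I)^2) \ ker(A - 2I), then set v_{i+1} = (A - 2I) v_i.

One such chain is v_1 = [[1, -4, 4, 4]]^T, v_2 = [[0, 0, 1, 0]]^T. Check: (A - 2I) v_2 = [[0, 0, 0, 0]]^T = 0.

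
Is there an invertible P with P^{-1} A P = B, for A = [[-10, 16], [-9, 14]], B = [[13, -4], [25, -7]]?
trace(A) = 4 but trace(B) = 6. The trace is a similarity invariant, so A and B are not similar.

No.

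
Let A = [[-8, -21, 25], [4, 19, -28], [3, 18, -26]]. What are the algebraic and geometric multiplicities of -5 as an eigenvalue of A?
The characteristic polynomial is (x + 5)^3, so the factor x + 5 appears with exponent 3: the algebraic multiplicity is 3.

rank(A + 5I) = 2, so the eigenspace has dimension 3 - 2 = 1: the geometric multiplicity is 1.

Since 1 < 3, A is not diagonalizable.

algebraic multiplicity 3, geometric multiplicity 1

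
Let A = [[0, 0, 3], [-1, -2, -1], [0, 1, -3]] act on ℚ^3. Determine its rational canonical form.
The invariant factors of A (the non-unit diagonal entries of the Smith normal form of xI - A over ℚ[x]) are (x + 1)^2(x + 3), each dividing the next. The characteristic polynomial is their product, (x + 1)^2(x + 3).

The rational canonical form is the block-diagonal matrix of companion matrices C(f_i):
R = [[0, 0, -3], [1, 0, -7], [0, 1, -5]].

R = [[0, 0, -3], [1, 0, -7], [0, 1, -5]]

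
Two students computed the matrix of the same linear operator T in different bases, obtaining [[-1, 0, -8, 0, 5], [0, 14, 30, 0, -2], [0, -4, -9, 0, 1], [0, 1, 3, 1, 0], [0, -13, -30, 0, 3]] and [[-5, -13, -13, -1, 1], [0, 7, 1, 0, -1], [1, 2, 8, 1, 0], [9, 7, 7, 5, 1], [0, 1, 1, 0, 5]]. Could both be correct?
No.

trace(A) = 8 but trace(B) = 20. The trace is a similarity invariant, so A and B are not similar.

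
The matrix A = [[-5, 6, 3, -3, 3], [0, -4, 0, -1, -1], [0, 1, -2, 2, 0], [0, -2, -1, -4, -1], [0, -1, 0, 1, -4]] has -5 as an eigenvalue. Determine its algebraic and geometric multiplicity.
algebraic multiplicity 2, geometric multiplicity 2

The characteristic polynomial is (x + 3)^3(x + 5)^2, so the factor x + 5 appears with exponent 2: the algebraic multiplicity is 2.

rank(A + 5I) = 3, so the eigenspace has dimension 5 - 3 = 2: the geometric multiplicity is 2.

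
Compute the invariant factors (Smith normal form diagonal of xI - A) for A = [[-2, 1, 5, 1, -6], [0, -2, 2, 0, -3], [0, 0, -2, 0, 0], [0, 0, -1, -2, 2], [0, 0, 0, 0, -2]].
The Jordan structure of A has elementary divisors (x + 2)^3, (x + 2)^2. Arranging the block sizes at each eigenvalue in decreasing order and taking row products gives the invariant factors.

Invariant factors (smallest first, each dividing the next): (x + 2)^2, (x + 2)^3.

Check: the last factor (x + 2)^3 is the minimal polynomial, and the product (x + 2)^5 is the characteristic polynomial.

(x + 2)^2, (x + 2)^3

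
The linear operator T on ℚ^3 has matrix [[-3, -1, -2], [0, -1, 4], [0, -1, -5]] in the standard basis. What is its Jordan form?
J = [[-3, 1, 0], [0, -3, 0], [0, 0, -3]]

The characteristic polynomial is det(xI - A) = (x + 3)^3, so the eigenvalues are -3 (algebraic multiplicity 3).

For λ = -3: rank(A + 3I) = 1, rank((A + 3I)^2) = 0. The eigenspace has dimension 3 - 1 = 2, so there are 2 Jordan blocks; the rank sequence gives block sizes [2, 1].

Assembling the blocks gives the Jordan form J above.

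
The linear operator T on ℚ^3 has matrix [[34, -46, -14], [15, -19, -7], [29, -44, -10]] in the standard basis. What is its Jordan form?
J = [[-3, 0, 0], [0, 4, 1], [0, 0, 4]]

The characteristic polynomial is det(xI - A) = (x - 4)^2(x + 3), so the eigenvalues are -3 (algebraic multiplicity 1), 4 (algebraic multiplicity 2).

For λ = -3: algebraic multiplicity 1 gives one 1×1 block.

For λ = 4: rank(A - 4I) = 2, rank((A - 4I)^2) = 1. The eigenspace has dimension 3 - 2 = 1, so there is 1 Jordan block; the rank sequence gives block sizes [2].

Assembling the blocks gives the Jordan form J above.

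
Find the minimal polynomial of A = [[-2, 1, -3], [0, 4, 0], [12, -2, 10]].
The characteristic polynomial factors as (x - 4)^3. The minimal polynomial is ∏(x - λ)^{k_λ} where k_λ is the size of the largest Jordan block at λ.

For λ = 4: rank(A - 4I) = 1, and the largest Jordan block has size 2 (the smallest k with rank((A - 4I)^k) = rank((A - 4I)^(k+1))).

So m_A(x) = (x - 4)^2.

m_A(x) = (x - 4)^2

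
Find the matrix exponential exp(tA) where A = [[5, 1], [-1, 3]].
e^{tA} = [[(t + 1)*e^{4*t}, t*e^{4*t}], [-t*e^{4*t}, (1 - t)*e^{4*t}]]

A has Jordan form J = [[4, 1], [0, 4]] with A = PJP^{-1}, so e^{tA} = P e^{tJ} P^{-1}.

For a Jordan block J_k(λ), e^{tJ_k(λ)} = e^{λt} · (I + tN + t^2 N^2/2! + ... + t^{k-1} N^{k-1}/(k-1)!) where N is the nilpotent superdiagonal part.

Assembling the blocks and conjugating back gives the entries of e^{tA} as shown above.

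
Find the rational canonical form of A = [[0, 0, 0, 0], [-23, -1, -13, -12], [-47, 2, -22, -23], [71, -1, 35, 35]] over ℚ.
R = [[0, 0, 0, 0], [1, 0, 0, 0], [0, 1, 0, -36], [0, 0, 1, 12]]

The invariant factors of A (the non-unit diagonal entries of the Smith normal form of xI - A over ℚ[x]) are x^2(x - 6)^2, each dividing the next. The characteristic polynomial is their product, x^2(x - 6)^2.

The rational canonical form is the block-diagonal matrix of companion matrices C(f_i):
R = [[0, 0, 0, 0], [1, 0, 0, 0], [0, 1, 0, -36], [0, 0, 1, 12]].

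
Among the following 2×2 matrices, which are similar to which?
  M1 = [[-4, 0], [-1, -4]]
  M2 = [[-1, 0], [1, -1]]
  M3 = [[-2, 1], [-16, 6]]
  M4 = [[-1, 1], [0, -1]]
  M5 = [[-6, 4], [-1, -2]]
Characteristic polynomials: χ_{M1} = (x + 4)^2, χ_{M2} = (x + 1)^2, χ_{M3} = (x - 2)^2, χ_{M4} = (x + 1)^2, χ_{M5} = (x + 4)^2.

{M1, M5}: invariant factors (x + 4)^2.

{M2, M4}: invariant factors (x + 1)^2.

{M3}: invariant factors (x - 2)^2.

Matrices are similar if and only if their invariant-factor lists agree; the partition into similarity classes is {M1, M5}, {M2, M4}, {M3}.

3 classes: {M1, M5}, {M2, M4}, {M3}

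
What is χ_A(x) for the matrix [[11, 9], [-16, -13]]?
χ_A(x) = (x + 1)^2

xI - A = [[x - 11, -9], [16, x + 13]].

Expanding det(xI - A) along the first row:
det(xI - A) = + (x - 11)·det([[x + 13]]) - (-9)·det([[16]]).

Evaluating gives χ_A(x) = x^2 + 2x + 1 = (x + 1)^2.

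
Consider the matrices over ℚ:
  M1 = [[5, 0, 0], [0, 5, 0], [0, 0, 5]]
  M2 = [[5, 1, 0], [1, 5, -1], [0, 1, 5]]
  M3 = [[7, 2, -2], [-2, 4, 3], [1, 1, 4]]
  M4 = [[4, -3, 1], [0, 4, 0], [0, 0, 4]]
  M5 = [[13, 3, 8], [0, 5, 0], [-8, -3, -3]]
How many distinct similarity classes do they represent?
4 classes: {M1}, {M2, M3}, {M4}, {M5}

Characteristic polynomials: χ_{M1} = (x - 5)^3, χ_{M2} = (x - 5)^3, χ_{M3} = (x - 5)^3, χ_{M4} = (x - 4)^3, χ_{M5} = (x - 5)^3.

{M1}: invariant factors x - 5, x - 5, x - 5.

{M2, M3}: invariant factors (x - 5)^3.

{M4}: invariant factors x - 4, (x - 4)^2.

{M5}: invariant factors x - 5, (x - 5)^2.

Matrices are similar if and only if their invariant-factor lists agree; the partition into similarity classes is {M1}, {M2, M3}, {M4}, {M5}.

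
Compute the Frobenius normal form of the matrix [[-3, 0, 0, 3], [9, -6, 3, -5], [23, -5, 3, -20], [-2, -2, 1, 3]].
The invariant factors of A (the non-unit diagonal entries of the Smith normal form of xI - A over ℚ[x]) are (x + 3)(x^3 + 4x - 1), each dividing the next. The characteristic polynomial is their product, (x + 3)(x^3 + 4x - 1).

The rational canonical form is the block-diagonal matrix of companion matrices C(f_i):
R = [[0, 0, 0, 3], [1, 0, 0, -11], [0, 1, 0, -4], [0, 0, 1, -3]].

Note the characteristic polynomial does not split into linear factors over ℚ, so A has no Jordan form over ℚ; the rational canonical form exists over any field.

R = [[0, 0, 0, 3], [1, 0, 0, -11], [0, 1, 0, -4], [0, 0, 1, -3]]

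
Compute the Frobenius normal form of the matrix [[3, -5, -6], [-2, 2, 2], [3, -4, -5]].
The invariant factors of A (the non-unit diagonal entries of the Smith normal form of xI - A over ℚ[x]) are (x - 2)(x + 1)^2, each dividing the next. The characteristic polynomial is their product, (x - 2)(x + 1)^2.

The rational canonical form is the block-diagonal matrix of companion matrices C(f_i):
R = [[0, 0, 2], [1, 0, 3], [0, 1, 0]].

R = [[0, 0, 2], [1, 0, 3], [0, 1, 0]]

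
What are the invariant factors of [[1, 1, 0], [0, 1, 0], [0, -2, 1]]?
The Jordan structure of A has elementary divisors (x - 1)^2, (x - 1). Arranging the block sizes at each eigenvalue in decreasing order and taking row products gives the invariant factors.

Invariant factors (smallest first, each dividing the next): x - 1, (x - 1)^2.

Check: the last factor (x - 1)^2 is the minimal polynomial, and the product (x - 1)^3 is the characteristic polynomial.

x - 1, (x - 1)^2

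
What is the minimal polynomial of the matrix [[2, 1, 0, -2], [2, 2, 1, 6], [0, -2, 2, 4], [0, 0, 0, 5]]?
The characteristic polynomial factors as (x - 5)(x - 2)^3. The minimal polynomial is ∏(x - λ)^{k_λ} where k_λ is the size of the largest Jordan block at λ.

For λ = 2: rank(A - 2I) = 3, and the largest Jordan block has size 3 (the smallest k with rank((A - 2I)^k) = rank((A - 2I)^(k+1))).
For λ = 5: rank(A - 5I) = 3, and the largest Jordan block has size 1 (the smallest k with rank((A - 5I)^k) = rank((A - 5I)^(k+1))).

So m_A(x) = (x - 5)(x - 2)^3.

m_A(x) = (x - 5)(x - 2)^3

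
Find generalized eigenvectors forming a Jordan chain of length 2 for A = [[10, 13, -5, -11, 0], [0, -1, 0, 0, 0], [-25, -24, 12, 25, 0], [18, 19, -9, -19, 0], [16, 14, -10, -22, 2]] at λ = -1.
We seek v_1 ∈ ker((A + I)^2) \ ker(A + I), then set v_{i+1} = (A + I) v_i.

One such chain is v_1 = [[-2, 1, -2, 0, 0]]^T, v_2 = [[1, 0, 0, 1, 2]]^T. Check: (A + I) v_2 = [[0, 0, 0, 0, 0]]^T = 0.

v_1 = [[-2, 1, -2, 0, 0]]^T, v_2 = [[1, 0, 0, 1, 2]]^T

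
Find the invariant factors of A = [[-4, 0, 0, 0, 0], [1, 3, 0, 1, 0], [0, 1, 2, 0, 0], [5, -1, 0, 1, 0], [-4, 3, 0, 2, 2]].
x - 2, (x - 2)^3(x + 4)

The Jordan structure of A has elementary divisors (x + 4), (x - 2)^3, (x - 2). Arranging the block sizes at each eigenvalue in decreasing order and taking row products gives the invariant factors.

Invariant factors (smallest first, each dividing the next): x - 2, (x - 2)^3(x + 4).

Check: the last factor (x - 2)^3(x + 4) is the minimal polynomial, and the product (x - 2)^4(x + 4) is the characteristic polynomial.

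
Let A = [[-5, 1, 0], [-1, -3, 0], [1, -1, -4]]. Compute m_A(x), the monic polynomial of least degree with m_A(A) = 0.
m_A(x) = (x + 4)^2

The characteristic polynomial factors as (x + 4)^3. The minimal polynomial is ∏(x - λ)^{k_λ} where k_λ is the size of the largest Jordan block at λ.

For λ = -4: rank(A + 4I) = 1, and the largest Jordan block has size 2 (the smallest k with rank((A + 4I)^k) = rank((A + 4I)^(k+1))).

So m_A(x) = (x + 4)^2.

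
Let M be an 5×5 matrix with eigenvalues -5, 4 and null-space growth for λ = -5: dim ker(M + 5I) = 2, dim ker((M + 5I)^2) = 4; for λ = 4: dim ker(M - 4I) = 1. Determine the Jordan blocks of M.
Jordan blocks: (-5, 2), (-5, 2), (4, 1)

λ = -5: successive nullity increments [2, 2] count blocks of size ≥ k; block sizes are [2, 2].
λ = 4: successive nullity increments [1] count blocks of size ≥ k; block sizes are [1].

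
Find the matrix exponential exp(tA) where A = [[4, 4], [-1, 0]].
e^{tA} = [[(2*t + 1)*e^{2*t}, 4*t*e^{2*t}], [-t*e^{2*t}, (1 - 2*t)*e^{2*t}]]

A has Jordan form J = [[2, 1], [0, 2]] with A = PJP^{-1}, so e^{tA} = P e^{tJ} P^{-1}.

For a Jordan block J_k(λ), e^{tJ_k(λ)} = e^{λt} · (I + tN + t^2 N^2/2! + ... + t^{k-1} N^{k-1}/(k-1)!) where N is the nilpotent superdiagonal part.

Assembling the blocks and conjugating back gives the entries of e^{tA} as shown above.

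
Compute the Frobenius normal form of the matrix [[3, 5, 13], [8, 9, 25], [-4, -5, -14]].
R = [[0, 0, 5], [1, 0, 4], [0, 1, -2]]

The invariant factors of A (the non-unit diagonal entries of the Smith normal form of xI - A over ℚ[x]) are (x + 1)(x^2 + x - 5), each dividing the next. The characteristic polynomial is their product, (x + 1)(x^2 + x - 5).

The rational canonical form is the block-diagonal matrix of companion matrices C(f_i):
R = [[0, 0, 5], [1, 0, 4], [0, 1, -2]].

Note the characteristic polynomial does not split into linear factors over ℚ, so A has no Jordan form over ℚ; the rational canonical form exists over any field.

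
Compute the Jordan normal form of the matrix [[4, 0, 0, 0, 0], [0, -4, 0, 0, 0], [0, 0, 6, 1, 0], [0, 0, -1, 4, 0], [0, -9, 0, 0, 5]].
J = [[-4, 0, 0, 0, 0], [0, 4, 0, 0, 0], [0, 0, 5, 1, 0], [0, 0, 0, 5, 0], [0, 0, 0, 0, 5]]

The characteristic polynomial is det(xI - A) = (x - 5)^3(x - 4)(x + 4), so the eigenvalues are -4 (algebraic multiplicity 1), 4 (algebraic multiplicity 1), 5 (algebraic multiplicity 3).

For λ = -4: algebraic multiplicity 1 gives one 1×1 block.

For λ = 4: algebraic multiplicity 1 gives one 1×1 block.

For λ = 5: rank(A - 5I) = 3, rank((A - 5I)^2) = 2. The eigenspace has dimension 5 - 3 = 2, so there are 2 Jordan blocks; the rank sequence gives block sizes [2, 1].

Assembling the blocks gives the Jordan form J above.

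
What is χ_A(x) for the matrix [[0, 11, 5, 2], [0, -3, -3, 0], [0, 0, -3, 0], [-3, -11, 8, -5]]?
χ_A(x) = (x + 2)(x + 3)^3

xI - A = [[x, -11, -5, -2], [0, x + 3, 3, 0], [0, 0, x + 3, 0], [3, 11, -8, x + 5]].

Expanding det(xI - A) along the first row:
det(xI - A) = + (x)·det([[x + 3, 3, 0], [0, x + 3, 0], [11, -8, x + 5]]) - (-11)·det([[0, 3, 0], [0, x + 3, 0], [3, -8, x + 5]]) + (-5)·det([[0, x + 3, 0], [0, 0, 0], [3, 11, x + 5]]) - (-2)·det([[0, x + 3, 3], [0, 0, x + 3], [3, 11, -8]]).

Evaluating gives χ_A(x) = x^4 + 11x^3 + 45x^2 + 81x + 54 = (x + 2)(x + 3)^3.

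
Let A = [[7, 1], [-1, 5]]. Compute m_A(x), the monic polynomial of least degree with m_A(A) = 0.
m_A(x) = (x - 6)^2

The characteristic polynomial factors as (x - 6)^2. The minimal polynomial is ∏(x - λ)^{k_λ} where k_λ is the size of the largest Jordan block at λ.

For λ = 6: rank(A - 6I) = 1, and the largest Jordan block has size 2 (the smallest k with rank((A - 6I)^k) = rank((A - 6I)^(k+1))).

So m_A(x) = (x - 6)^2.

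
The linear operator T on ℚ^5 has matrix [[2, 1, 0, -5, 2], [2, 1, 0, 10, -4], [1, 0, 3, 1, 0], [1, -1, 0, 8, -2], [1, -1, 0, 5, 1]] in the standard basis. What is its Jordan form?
J = [[3, 1, 0, 0, 0], [0, 3, 0, 0, 0], [0, 0, 3, 1, 0], [0, 0, 0, 3, 0], [0, 0, 0, 0, 3]]

The characteristic polynomial is det(xI - A) = (x - 3)^5, so the eigenvalues are 3 (algebraic multiplicity 5).

For λ = 3: rank(A - 3I) = 2, rank((A - 3I)^2) = 0. The eigenspace has dimension 5 - 2 = 3, so there are 3 Jordan blocks; the rank sequence gives block sizes [2, 2, 1].

Assembling the blocks gives the Jordan form J above.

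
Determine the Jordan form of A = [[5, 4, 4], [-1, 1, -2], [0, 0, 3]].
J = [[3, 1, 0], [0, 3, 0], [0, 0, 3]]

The characteristic polynomial is det(xI - A) = (x - 3)^3, so the eigenvalues are 3 (algebraic multiplicity 3).

For λ = 3: rank(A - 3I) = 1, rank((A - 3I)^2) = 0. The eigenspace has dimension 3 - 1 = 2, so there are 2 Jordan blocks; the rank sequence gives block sizes [2, 1].

Assembling the blocks gives the Jordan form J above.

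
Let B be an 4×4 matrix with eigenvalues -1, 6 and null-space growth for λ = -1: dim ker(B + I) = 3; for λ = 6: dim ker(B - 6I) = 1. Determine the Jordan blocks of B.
λ = -1: successive nullity increments [3] count blocks of size ≥ k; block sizes are [1, 1, 1].
λ = 6: successive nullity increments [1] count blocks of size ≥ k; block sizes are [1].

Jordan blocks: (-1, 1), (-1, 1), (-1, 1), (6, 1)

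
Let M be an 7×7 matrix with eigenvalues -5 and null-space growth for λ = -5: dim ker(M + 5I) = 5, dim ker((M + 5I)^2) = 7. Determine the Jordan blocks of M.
Jordan blocks: (-5, 2), (-5, 2), (-5, 1), (-5, 1), (-5, 1)

λ = -5: successive nullity increments [5, 2] count blocks of size ≥ k; block sizes are [2, 2, 1, 1, 1].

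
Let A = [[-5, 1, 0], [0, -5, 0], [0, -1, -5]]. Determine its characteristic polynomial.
xI - A = [[x + 5, -1, 0], [0, x + 5, 0], [0, 1, x + 5]].

Expanding det(xI - A) along the first row:
det(xI - A) = + (x + 5)·det([[x + 5, 0], [1, x + 5]]) - (-1)·det([[0, 0], [0, x + 5]]) + (0)·det([[0, x + 5], [0, 1]]).

Evaluating gives χ_A(x) = x^3 + 15x^2 + 75x + 125 = (x + 5)^3.

χ_A(x) = (x + 5)^3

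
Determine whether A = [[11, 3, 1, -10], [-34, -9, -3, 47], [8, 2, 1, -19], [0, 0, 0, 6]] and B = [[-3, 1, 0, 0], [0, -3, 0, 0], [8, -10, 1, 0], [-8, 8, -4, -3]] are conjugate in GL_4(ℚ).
trace(A) = 9 but trace(B) = -8. The trace is a similarity invariant, so A and B are not similar.

No.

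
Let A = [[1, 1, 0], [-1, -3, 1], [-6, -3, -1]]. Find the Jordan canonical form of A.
The characteristic polynomial is det(xI - A) = (x + 1)^3, so the eigenvalues are -1 (algebraic multiplicity 3).

For λ = -1: rank(A + I) = 2, rank((A + I)^2) = 1, rank((A + I)^3) = 0. The eigenspace has dimension 3 - 2 = 1, so there is 1 Jordan block; the rank sequence gives block sizes [3].

Assembling the blocks gives the Jordan form J above.

J = [[-1, 1, 0], [0, -1, 1], [0, 0, -1]]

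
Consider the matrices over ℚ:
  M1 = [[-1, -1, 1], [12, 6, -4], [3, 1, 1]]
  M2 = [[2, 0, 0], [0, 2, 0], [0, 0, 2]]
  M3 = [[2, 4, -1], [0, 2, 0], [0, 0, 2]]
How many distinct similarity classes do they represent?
Characteristic polynomials: χ_{M1} = (x - 2)^3, χ_{M2} = (x - 2)^3, χ_{M3} = (x - 2)^3.

{M1, M3}: invariant factors x - 2, (x - 2)^2.

{M2}: invariant factors x - 2, x - 2, x - 2.

Matrices are similar if and only if their invariant-factor lists agree; the partition into similarity classes is {M1, M3}, {M2}.

2 classes: {M1, M3}, {M2}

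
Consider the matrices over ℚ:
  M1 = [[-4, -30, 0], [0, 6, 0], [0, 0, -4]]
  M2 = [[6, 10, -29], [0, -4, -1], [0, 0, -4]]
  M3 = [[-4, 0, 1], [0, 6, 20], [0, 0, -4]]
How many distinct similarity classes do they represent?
2 classes: {M1}, {M2, M3}

Characteristic polynomials: χ_{M1} = (x - 6)(x + 4)^2, χ_{M2} = (x - 6)(x + 4)^2, χ_{M3} = (x - 6)(x + 4)^2.

{M1}: invariant factors x + 4, (x - 6)(x + 4).

{M2, M3}: invariant factors (x - 6)(x + 4)^2.

Matrices are similar if and only if their invariant-factor lists agree; the partition into similarity classes is {M1}, {M2, M3}.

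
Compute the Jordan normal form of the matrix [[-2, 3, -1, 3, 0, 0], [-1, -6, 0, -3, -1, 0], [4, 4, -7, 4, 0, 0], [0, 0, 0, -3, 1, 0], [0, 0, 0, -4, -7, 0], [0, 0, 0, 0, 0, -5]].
The characteristic polynomial is det(xI - A) = (x + 5)^6, so the eigenvalues are -5 (algebraic multiplicity 6).

For λ = -5: rank(A + 5I) = 3, rank((A + 5I)^2) = 1, rank((A + 5I)^3) = 0. The eigenspace has dimension 6 - 3 = 3, so there are 3 Jordan blocks; the rank sequence gives block sizes [3, 2, 1].

Assembling the blocks gives the Jordan form J above.

J = [[-5, 1, 0, 0, 0, 0], [0, -5, 1, 0, 0, 0], [0, 0, -5, 0, 0, 0], [0, 0, 0, -5, 1, 0], [0, 0, 0, 0, -5, 0], [0, 0, 0, 0, 0, -5]]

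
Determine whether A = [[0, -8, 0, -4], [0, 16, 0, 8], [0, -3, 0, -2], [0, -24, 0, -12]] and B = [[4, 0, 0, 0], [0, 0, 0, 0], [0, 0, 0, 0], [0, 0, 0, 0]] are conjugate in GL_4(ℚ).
Both have characteristic polynomial x^3(x - 4), but the minimal polynomial of A is x^2(x - 4) while the minimal polynomial of B is x(x - 4). The minimal polynomial is a similarity invariant, so A and B are not similar.

No.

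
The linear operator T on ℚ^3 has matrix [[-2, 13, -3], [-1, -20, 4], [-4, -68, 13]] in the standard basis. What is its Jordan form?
The characteristic polynomial is det(xI - A) = (x + 3)^3, so the eigenvalues are -3 (algebraic multiplicity 3).

For λ = -3: rank(A + 3I) = 2, rank((A + 3I)^2) = 1, rank((A + 3I)^3) = 0. The eigenspace has dimension 3 - 2 = 1, so there is 1 Jordan block; the rank sequence gives block sizes [3].

Assembling the blocks gives the Jordan form J above.

J = [[-3, 1, 0], [0, -3, 1], [0, 0, -3]]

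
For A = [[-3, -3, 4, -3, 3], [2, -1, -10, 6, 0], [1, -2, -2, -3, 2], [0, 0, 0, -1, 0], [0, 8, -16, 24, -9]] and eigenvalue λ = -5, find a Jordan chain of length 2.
We seek v_1 ∈ ker((A + 5I)^2) \ ker(A + 5I), then set v_{i+1} = (A + 5I) v_i.

One such chain is v_1 = [[1, -1, 0, 0, -2]]^T, v_2 = [[-1, -2, -1, 0, 0]]^T. Check: (A + 5I) v_2 = [[0, 0, 0, 0, 0]]^T = 0.

v_1 = [[1, -1, 0, 0, -2]]^T, v_2 = [[-1, -2, -1, 0, 0]]^T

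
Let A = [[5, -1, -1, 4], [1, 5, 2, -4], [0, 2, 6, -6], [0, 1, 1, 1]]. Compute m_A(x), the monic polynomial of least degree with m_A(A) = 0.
m_A(x) = (x - 5)(x - 4)^3

The characteristic polynomial factors as (x - 5)(x - 4)^3. The minimal polynomial is ∏(x - λ)^{k_λ} where k_λ is the size of the largest Jordan block at λ.

For λ = 4: rank(A - 4I) = 3, and the largest Jordan block has size 3 (the smallest k with rank((A - 4I)^k) = rank((A - 4I)^(k+1))).
For λ = 5: rank(A - 5I) = 3, and the largest Jordan block has size 1 (the smallest k with rank((A - 5I)^k) = rank((A - 5I)^(k+1))).

So m_A(x) = (x - 5)(x - 4)^3.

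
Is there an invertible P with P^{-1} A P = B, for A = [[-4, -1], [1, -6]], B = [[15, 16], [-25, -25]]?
Two matrices over a field are similar if and only if they have the same invariant factors.

Both A and B have characteristic polynomial (x + 5)^2 and minimal polynomial (x + 5)^2. Computing further, both have invariant factors (x + 5)^2. Hence A and B are similar.

Yes.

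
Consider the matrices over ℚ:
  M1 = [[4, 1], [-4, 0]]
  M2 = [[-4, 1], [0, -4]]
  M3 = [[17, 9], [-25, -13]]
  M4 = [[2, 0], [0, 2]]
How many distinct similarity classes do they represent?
3 classes: {M1, M3}, {M2}, {M4}

Characteristic polynomials: χ_{M1} = (x - 2)^2, χ_{M2} = (x + 4)^2, χ_{M3} = (x - 2)^2, χ_{M4} = (x - 2)^2.

{M1, M3}: invariant factors (x - 2)^2.

{M2}: invariant factors (x + 4)^2.

{M4}: invariant factors x - 2, x - 2.

Matrices are similar if and only if their invariant-factor lists agree; the partition into similarity classes is {M1, M3}, {M2}, {M4}.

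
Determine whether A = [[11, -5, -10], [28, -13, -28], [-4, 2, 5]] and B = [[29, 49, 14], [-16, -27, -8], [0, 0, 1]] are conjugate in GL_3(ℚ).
Two matrices over a field are similar if and only if they have the same invariant factors.

Both A and B have characteristic polynomial (x - 1)^3 and minimal polynomial (x - 1)^2. Computing further, both have invariant factors x - 1, (x - 1)^2. Hence A and B are similar.

Yes.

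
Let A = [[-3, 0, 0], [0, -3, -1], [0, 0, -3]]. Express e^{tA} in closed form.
A has Jordan form J = [[-3, 1, 0], [0, -3, 0], [0, 0, -3]] with A = PJP^{-1}, so e^{tA} = P e^{tJ} P^{-1}.

For a Jordan block J_k(λ), e^{tJ_k(λ)} = e^{λt} · (I + tN + t^2 N^2/2! + ... + t^{k-1} N^{k-1}/(k-1)!) where N is the nilpotent superdiagonal part.

Assembling the blocks and conjugating back gives the entries of e^{tA} as shown above.

e^{tA} = [[e^{-3*t}, 0, 0], [0, e^{-3*t}, -t*e^{-3*t}], [0, 0, e^{-3*t}]]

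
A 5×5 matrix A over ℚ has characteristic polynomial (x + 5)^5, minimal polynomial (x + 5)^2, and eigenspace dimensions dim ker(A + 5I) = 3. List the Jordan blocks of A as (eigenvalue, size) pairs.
λ = -5: algebraic multiplicity 5 (exponent in χ_A), largest block size 2 (exponent in m_A), 3 blocks (geometric multiplicity). These force block sizes [2, 2, 1].

Jordan blocks: (-5, 2), (-5, 2), (-5, 1)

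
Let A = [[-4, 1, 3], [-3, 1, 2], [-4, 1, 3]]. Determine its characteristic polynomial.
xI - A = [[x + 4, -1, -3], [3, x - 1, -2], [4, -1, x - 3]].

Expanding det(xI - A) along the first row:
det(xI - A) = + (x + 4)·det([[x - 1, -2], [-1, x - 3]]) - (-1)·det([[3, -2], [4, x - 3]]) + (-3)·det([[3, x - 1], [4, -1]]).

Evaluating gives χ_A(x) = x^3.

χ_A(x) = x^3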